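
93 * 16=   1488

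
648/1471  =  648/1471  =  0.44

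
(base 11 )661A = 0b10001000011101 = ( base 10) 8733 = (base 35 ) 74i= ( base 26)CNN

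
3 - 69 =-66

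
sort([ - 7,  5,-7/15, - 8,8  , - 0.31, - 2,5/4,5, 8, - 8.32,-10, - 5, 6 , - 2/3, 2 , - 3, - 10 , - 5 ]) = [-10,  -  10, - 8.32, - 8, - 7,- 5,-5, - 3, -2, - 2/3,-7/15, - 0.31,5/4,  2,5, 5,6,8, 8]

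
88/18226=44/9113 = 0.00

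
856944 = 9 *95216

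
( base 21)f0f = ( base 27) 92f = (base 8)14746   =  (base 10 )6630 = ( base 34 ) 5p0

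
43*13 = 559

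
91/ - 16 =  - 6 + 5/16 = - 5.69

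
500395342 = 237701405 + 262693937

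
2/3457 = 2/3457 = 0.00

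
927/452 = 2 + 23/452 = 2.05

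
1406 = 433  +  973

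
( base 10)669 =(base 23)162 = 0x29D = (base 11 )559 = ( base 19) 1G4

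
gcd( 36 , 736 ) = 4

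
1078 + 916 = 1994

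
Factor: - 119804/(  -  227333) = 244/463 = 2^2*61^1*463^(  -  1)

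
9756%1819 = 661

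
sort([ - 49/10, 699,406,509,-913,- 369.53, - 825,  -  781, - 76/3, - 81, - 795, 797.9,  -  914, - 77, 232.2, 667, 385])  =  [ - 914, - 913, - 825, - 795,-781, -369.53,  -  81, - 77,  -  76/3,-49/10, 232.2,385, 406, 509 , 667, 699, 797.9 ] 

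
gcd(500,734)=2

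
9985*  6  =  59910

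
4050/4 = 1012 + 1/2 = 1012.50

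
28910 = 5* 5782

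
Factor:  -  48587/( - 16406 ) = 77/26 = 2^(-1 )*7^1*11^1*13^(-1 )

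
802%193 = 30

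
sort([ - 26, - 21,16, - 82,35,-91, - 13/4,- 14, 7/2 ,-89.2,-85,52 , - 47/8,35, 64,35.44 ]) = [  -  91, - 89.2, - 85, - 82 , - 26, - 21,-14, - 47/8, - 13/4  ,  7/2,  16,35, 35 , 35.44,52, 64 ]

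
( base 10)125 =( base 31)41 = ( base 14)8d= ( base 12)a5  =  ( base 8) 175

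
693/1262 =693/1262  =  0.55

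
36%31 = 5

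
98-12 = 86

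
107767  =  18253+89514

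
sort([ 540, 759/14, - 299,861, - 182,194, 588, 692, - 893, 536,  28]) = [ - 893, - 299, - 182,28, 759/14,194, 536, 540 , 588, 692, 861]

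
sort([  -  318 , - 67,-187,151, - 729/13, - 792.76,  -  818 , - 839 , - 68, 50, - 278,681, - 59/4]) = [ - 839, - 818 , - 792.76,- 318,-278 ,-187, - 68,-67,  -  729/13, - 59/4 , 50, 151,681 ]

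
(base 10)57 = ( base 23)2b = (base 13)45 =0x39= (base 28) 21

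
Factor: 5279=5279^1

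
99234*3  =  297702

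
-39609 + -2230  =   - 41839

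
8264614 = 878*9413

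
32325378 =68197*474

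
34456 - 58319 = - 23863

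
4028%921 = 344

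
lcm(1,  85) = 85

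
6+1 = 7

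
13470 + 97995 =111465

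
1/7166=1/7166 = 0.00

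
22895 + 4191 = 27086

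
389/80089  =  389/80089 = 0.00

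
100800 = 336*300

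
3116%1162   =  792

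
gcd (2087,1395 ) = 1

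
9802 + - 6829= 2973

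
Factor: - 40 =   -  2^3 * 5^1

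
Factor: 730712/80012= 2^1*83^(-1 )*379^1 = 758/83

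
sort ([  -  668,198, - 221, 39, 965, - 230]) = [  -  668, - 230, - 221 , 39,198,  965]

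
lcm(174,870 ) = 870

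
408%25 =8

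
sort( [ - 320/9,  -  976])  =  [  -  976,  -  320/9 ] 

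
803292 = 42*19126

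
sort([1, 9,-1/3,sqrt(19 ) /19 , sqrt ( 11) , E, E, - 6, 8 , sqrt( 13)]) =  [-6 , -1/3,sqrt(19) /19, 1,E, E, sqrt( 11), sqrt( 13 ),8, 9] 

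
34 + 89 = 123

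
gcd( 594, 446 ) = 2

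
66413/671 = 98+655/671 =98.98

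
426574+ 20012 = 446586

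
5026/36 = 139 + 11/18 = 139.61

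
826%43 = 9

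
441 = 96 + 345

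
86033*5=430165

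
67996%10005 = 7966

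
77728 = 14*5552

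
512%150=62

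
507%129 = 120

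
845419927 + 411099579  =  1256519506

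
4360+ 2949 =7309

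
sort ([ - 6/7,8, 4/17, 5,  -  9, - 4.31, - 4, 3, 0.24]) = [ - 9, -4.31, - 4,-6/7,4/17,0.24, 3, 5 , 8] 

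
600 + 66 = 666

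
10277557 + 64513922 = 74791479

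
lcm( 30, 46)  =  690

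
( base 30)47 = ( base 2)1111111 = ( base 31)43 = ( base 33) 3S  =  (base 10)127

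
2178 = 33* 66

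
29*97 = 2813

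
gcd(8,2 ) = 2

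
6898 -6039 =859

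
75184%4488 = 3376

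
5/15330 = 1/3066 = 0.00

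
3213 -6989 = -3776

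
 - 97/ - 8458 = 97/8458= 0.01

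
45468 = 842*54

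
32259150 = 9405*3430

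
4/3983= 4/3983 = 0.00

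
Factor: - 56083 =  - 17^1*3299^1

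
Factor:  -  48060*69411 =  - 2^2*3^4 * 5^1*17^1*89^1 * 1361^1= - 3335892660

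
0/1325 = 0 = 0.00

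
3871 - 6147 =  - 2276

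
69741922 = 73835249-4093327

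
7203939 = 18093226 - 10889287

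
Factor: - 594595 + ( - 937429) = -1532024 = - 2^3* 13^1* 14731^1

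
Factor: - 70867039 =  - 29^1 * 67^1 *36473^1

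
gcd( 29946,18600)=186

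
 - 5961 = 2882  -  8843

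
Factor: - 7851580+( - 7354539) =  - 67^1 * 73^1*3109^1 = - 15206119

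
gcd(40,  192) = 8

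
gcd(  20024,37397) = 1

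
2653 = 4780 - 2127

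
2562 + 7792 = 10354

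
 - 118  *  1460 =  - 172280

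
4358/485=8  +  478/485 = 8.99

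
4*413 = 1652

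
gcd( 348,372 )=12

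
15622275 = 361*43275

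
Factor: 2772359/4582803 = 3^(-1)*1031^1*1069^(- 1)*1429^( - 1)* 2689^1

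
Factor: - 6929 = - 13^2*41^1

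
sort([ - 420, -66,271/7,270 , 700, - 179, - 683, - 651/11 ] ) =[-683, - 420, - 179,-66, -651/11,271/7,270,700 ] 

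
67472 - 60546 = 6926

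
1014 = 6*169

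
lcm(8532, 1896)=17064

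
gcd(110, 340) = 10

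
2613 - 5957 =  - 3344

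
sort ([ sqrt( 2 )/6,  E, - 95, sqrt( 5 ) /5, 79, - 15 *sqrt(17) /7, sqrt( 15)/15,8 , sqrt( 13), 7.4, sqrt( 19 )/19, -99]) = [ - 99, - 95 , - 15*sqrt(17)/7,  sqrt(19) /19, sqrt( 2 )/6, sqrt( 15 ) /15, sqrt ( 5 ) /5, E, sqrt( 13 ),7.4,  8,  79]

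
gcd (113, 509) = 1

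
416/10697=416/10697 = 0.04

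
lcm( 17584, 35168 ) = 35168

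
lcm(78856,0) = 0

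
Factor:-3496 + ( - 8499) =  - 11995= - 5^1 * 2399^1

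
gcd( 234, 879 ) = 3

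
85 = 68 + 17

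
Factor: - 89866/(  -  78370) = 44933/39185 = 5^( - 1 ) * 7^3*17^( - 1) * 131^1*461^(-1)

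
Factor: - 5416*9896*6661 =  - 2^6*677^1*1237^1*6661^1= - 357007858496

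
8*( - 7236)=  - 57888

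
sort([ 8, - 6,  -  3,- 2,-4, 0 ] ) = [ -6, - 4, - 3,-2, 0,8 ]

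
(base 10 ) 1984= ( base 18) 624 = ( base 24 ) 3ag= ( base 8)3700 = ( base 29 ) 2AC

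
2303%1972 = 331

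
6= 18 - 12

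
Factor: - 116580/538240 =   -  2^( - 5 )*3^1*29^( - 1)*67^1 = - 201/928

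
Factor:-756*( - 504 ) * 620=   2^7*3^5*5^1*7^2*31^1  =  236234880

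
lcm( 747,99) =8217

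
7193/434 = 16 + 249/434= 16.57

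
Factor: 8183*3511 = 7^2 *167^1*3511^1 = 28730513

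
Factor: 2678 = 2^1*13^1*103^1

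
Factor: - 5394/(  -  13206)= 29^1*71^( - 1) = 29/71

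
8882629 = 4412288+4470341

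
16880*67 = 1130960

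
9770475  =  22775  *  429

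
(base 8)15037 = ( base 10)6687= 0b1101000011111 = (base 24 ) bef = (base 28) 8en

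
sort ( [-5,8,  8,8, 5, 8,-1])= [ - 5, - 1,5 , 8,8, 8,8]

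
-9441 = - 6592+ - 2849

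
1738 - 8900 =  - 7162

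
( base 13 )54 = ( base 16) 45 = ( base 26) 2h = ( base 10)69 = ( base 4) 1011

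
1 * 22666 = 22666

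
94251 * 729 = 68708979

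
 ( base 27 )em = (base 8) 620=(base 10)400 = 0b110010000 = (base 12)294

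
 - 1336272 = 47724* ( - 28)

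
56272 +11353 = 67625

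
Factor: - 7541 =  - 7541^1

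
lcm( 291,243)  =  23571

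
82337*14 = 1152718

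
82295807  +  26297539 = 108593346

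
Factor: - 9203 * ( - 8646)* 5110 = 2^2*3^1*5^1 * 7^1*11^1*73^1*131^1*9203^1 = 406598295180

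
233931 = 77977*3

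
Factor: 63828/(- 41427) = -2^2*3^2*197^1*4603^(  -  1 )= - 7092/4603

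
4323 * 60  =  259380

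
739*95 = 70205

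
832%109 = 69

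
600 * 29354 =17612400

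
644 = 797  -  153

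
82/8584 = 41/4292 = 0.01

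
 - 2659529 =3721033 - 6380562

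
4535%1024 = 439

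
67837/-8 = -67837/8 = - 8479.62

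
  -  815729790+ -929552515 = - 1745282305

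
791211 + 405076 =1196287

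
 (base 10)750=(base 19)219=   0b1011101110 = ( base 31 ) O6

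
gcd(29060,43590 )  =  14530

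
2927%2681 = 246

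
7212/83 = 86+74/83 = 86.89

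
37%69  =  37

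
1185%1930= 1185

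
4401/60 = 73+7/20 = 73.35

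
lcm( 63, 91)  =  819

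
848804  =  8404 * 101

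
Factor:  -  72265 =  - 5^1*97^1*149^1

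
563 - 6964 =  - 6401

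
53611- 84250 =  - 30639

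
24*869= 20856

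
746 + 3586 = 4332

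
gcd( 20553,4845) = 51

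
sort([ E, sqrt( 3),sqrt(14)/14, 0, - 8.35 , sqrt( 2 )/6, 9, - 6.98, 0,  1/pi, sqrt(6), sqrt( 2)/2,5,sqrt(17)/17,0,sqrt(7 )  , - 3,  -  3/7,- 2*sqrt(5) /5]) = [ - 8.35, - 6.98, - 3, - 2*sqrt ( 5) /5, - 3/7, 0, 0, 0, sqrt( 2) /6,sqrt(17) /17,sqrt(14)/14,1/pi,sqrt(2)/2,sqrt (3),sqrt( 6),sqrt( 7 ),E , 5, 9] 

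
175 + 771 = 946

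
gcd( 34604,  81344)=164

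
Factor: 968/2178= 2^2*3^( -2 ) = 4/9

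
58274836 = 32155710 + 26119126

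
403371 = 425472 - 22101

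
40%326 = 40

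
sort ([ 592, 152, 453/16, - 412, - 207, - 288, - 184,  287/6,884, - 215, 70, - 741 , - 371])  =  [ - 741, - 412, - 371, - 288, - 215,- 207, - 184, 453/16, 287/6, 70,152, 592, 884] 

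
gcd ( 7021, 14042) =7021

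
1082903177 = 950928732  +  131974445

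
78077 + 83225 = 161302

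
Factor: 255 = 3^1*5^1*17^1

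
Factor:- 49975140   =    -  2^2*3^1*5^1 * 832919^1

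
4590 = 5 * 918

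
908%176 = 28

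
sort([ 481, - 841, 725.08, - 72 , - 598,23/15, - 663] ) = [ - 841, - 663, -598,  -  72, 23/15,481,725.08]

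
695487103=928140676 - 232653573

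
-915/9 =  - 102 + 1/3 = - 101.67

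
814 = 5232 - 4418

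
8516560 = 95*89648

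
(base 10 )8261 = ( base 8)20105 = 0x2045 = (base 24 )e85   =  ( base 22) H1B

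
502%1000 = 502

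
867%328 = 211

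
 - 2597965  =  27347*(  -  95 ) 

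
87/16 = 87/16 = 5.44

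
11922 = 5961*2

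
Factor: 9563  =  73^1*131^1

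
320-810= - 490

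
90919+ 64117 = 155036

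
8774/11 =8774/11 = 797.64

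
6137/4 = 6137/4= 1534.25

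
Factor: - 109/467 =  - 109^1*467^( - 1)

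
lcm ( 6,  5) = 30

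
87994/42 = 43997/21 = 2095.10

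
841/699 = 1+142/699 = 1.20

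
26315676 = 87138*302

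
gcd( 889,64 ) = 1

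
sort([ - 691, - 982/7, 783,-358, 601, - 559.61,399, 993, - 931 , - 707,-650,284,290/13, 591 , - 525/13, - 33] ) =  [-931, - 707, - 691,-650,  -  559.61, - 358 ,-982/7, - 525/13,-33,  290/13, 284, 399,591,601, 783,993 ] 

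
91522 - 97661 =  -6139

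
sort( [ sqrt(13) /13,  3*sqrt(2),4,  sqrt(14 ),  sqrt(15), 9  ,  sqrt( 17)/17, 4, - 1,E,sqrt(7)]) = [ - 1, sqrt( 17) /17, sqrt(13 ) /13,sqrt(7 ),E,sqrt(14 ), sqrt(15 ), 4, 4, 3*sqrt(2 ),9]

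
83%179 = 83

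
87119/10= 87119/10=8711.90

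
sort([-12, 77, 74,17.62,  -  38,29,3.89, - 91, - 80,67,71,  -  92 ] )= [-92 , - 91,-80, - 38,  -  12,3.89, 17.62,29,67,71,74 , 77 ]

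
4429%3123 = 1306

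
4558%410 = 48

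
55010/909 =60 + 470/909 = 60.52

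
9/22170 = 3/7390 = 0.00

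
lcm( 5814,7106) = 63954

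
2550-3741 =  - 1191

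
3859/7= 551 + 2/7= 551.29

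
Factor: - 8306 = -2^1*4153^1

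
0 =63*0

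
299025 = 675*443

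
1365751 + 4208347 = 5574098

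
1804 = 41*44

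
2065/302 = 6 + 253/302 = 6.84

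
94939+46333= 141272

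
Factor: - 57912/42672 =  - 2^( - 1) * 7^( -1)*19^1 =-19/14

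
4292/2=2146 = 2146.00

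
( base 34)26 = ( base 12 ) 62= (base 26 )2m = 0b1001010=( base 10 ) 74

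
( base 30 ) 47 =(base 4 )1333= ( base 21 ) 61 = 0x7F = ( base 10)127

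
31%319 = 31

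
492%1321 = 492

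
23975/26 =922 +3/26=922.12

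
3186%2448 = 738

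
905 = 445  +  460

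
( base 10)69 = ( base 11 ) 63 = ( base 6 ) 153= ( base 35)1Y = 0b1000101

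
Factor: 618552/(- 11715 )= - 2^3*3^1 * 5^( - 1 )*11^1=- 264/5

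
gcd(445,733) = 1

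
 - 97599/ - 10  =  9759 + 9/10= 9759.90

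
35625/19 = 1875 = 1875.00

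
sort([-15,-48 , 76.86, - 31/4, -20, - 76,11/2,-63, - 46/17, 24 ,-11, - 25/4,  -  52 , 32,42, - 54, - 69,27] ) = [ - 76, - 69, - 63,  -  54,-52,-48 ,-20, - 15, - 11, - 31/4, - 25/4, - 46/17,11/2,24, 27,  32,42,  76.86] 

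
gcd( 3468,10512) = 12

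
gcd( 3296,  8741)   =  1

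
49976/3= 16658 + 2/3= 16658.67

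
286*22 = 6292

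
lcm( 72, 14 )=504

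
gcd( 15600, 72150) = 1950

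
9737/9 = 1081+8/9 = 1081.89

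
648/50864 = 81/6358=0.01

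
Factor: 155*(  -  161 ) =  - 24955= -  5^1*7^1*23^1 *31^1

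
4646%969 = 770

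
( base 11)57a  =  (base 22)19a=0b1010110100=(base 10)692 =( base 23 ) 172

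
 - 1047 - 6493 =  - 7540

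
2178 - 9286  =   - 7108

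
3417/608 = 3417/608 = 5.62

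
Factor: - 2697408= -2^6*3^3*7^1 * 223^1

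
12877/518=12877/518=24.86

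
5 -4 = 1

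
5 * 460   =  2300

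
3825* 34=130050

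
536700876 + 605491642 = 1142192518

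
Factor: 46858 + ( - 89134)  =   -42276 = - 2^2*3^1*13^1*271^1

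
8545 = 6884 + 1661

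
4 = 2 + 2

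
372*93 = 34596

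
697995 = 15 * 46533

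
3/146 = 3/146=0.02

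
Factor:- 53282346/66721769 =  -2^1*3^1*13^1*19^1*157^1*229^1*66721769^( - 1) 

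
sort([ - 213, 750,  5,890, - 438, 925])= [-438,-213,  5,  750,890,925 ] 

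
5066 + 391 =5457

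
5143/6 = 857 + 1/6=857.17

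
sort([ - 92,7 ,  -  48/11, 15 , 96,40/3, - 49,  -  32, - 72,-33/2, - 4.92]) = [-92,  -  72, - 49, - 32,  -  33/2 , - 4.92, - 48/11,7,40/3,15,  96] 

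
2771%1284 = 203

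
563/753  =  563/753 =0.75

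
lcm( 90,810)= 810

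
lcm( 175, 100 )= 700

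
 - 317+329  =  12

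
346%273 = 73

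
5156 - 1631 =3525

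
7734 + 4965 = 12699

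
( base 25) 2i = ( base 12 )58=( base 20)38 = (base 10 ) 68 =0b1000100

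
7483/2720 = 7483/2720 = 2.75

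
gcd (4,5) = 1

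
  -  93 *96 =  - 8928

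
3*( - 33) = - 99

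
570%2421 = 570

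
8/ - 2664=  - 1+ 332/333  =  -  0.00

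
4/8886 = 2/4443 = 0.00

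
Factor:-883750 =-2^1* 5^4*7^1*101^1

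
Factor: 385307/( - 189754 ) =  - 2^ ( -1 )*13^1 * 17^( - 1 ) * 107^1*277^1*5581^( - 1 )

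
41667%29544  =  12123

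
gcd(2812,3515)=703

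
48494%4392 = 182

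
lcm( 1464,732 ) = 1464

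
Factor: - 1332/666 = - 2 =- 2^1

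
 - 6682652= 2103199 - 8785851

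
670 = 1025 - 355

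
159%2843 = 159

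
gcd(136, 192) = 8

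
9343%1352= 1231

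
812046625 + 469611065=1281657690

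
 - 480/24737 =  - 480/24737 = -0.02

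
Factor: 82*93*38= 289788 = 2^2*3^1*19^1*31^1*41^1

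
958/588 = 1 + 185/294 = 1.63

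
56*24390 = 1365840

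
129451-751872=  - 622421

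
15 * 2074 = 31110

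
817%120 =97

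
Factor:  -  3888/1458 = -8/3 = - 2^3*3^(- 1 ) 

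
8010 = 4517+3493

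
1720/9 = 1720/9 = 191.11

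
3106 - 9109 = -6003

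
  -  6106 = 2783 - 8889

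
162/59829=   54/19943 = 0.00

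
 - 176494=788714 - 965208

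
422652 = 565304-142652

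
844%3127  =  844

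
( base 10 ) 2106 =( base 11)1645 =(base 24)3FI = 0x83a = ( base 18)690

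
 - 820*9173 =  - 7521860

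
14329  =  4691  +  9638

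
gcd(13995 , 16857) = 9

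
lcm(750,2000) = 6000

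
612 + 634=1246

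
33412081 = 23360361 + 10051720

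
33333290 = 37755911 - 4422621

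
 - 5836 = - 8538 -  - 2702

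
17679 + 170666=188345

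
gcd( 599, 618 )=1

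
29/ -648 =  -1 + 619/648 = - 0.04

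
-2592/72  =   - 36 = - 36.00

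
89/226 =89/226  =  0.39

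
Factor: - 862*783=-674946= - 2^1*3^3*29^1*431^1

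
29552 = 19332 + 10220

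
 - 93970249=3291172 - 97261421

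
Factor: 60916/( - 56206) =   -  194/179=- 2^1*97^1*179^(-1 )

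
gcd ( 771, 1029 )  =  3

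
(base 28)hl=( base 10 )497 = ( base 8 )761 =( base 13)2C3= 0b111110001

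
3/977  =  3/977  =  0.00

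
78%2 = 0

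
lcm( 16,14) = 112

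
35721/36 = 992+ 1/4 = 992.25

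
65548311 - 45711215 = 19837096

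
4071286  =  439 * 9274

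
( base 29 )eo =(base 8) 656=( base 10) 430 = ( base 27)fp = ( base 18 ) 15g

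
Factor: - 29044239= - 3^1 *7^1*23^1  *  60133^1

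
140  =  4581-4441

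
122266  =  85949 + 36317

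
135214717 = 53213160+82001557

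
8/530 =4/265 = 0.02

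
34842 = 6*5807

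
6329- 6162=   167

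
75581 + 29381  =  104962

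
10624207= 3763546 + 6860661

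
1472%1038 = 434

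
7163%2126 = 785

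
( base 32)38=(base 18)5E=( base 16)68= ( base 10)104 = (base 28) 3K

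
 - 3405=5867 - 9272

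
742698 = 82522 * 9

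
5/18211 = 5/18211 = 0.00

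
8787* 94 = 825978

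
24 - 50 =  - 26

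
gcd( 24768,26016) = 96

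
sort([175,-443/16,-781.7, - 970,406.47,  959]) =[ - 970, - 781.7, - 443/16 , 175,406.47, 959]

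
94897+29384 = 124281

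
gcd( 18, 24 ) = 6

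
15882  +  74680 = 90562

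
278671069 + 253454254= 532125323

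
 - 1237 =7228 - 8465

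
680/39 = 17 + 17/39  =  17.44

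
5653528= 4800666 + 852862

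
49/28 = 7/4 =1.75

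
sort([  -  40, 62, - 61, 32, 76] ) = [ - 61 ,-40,32,62 , 76]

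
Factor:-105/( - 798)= 5/38 = 2^( - 1)*5^1*19^ ( - 1)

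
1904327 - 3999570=-2095243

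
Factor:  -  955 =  - 5^1*191^1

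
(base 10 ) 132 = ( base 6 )340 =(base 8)204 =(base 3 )11220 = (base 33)40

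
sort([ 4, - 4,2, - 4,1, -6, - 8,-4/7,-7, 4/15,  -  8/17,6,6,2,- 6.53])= [ - 8, - 7, - 6.53, - 6, - 4, - 4  , - 4/7, - 8/17,  4/15,1,2,2,4,  6,6]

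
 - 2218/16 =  - 1109/8 = -  138.62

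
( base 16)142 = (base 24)da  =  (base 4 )11002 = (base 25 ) CM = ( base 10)322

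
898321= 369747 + 528574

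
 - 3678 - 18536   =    -  22214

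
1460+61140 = 62600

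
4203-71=4132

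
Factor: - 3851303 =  - 3851303^1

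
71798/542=35899/271 = 132.47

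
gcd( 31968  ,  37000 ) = 296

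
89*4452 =396228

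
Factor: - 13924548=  - 2^2*3^4*11^1*3907^1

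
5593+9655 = 15248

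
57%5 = 2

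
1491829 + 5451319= 6943148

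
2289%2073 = 216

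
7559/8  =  7559/8 = 944.88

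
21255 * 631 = 13411905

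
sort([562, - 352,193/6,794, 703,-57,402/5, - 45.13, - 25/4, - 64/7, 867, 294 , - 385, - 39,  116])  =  [- 385, - 352, - 57, - 45.13, - 39,  -  64/7, - 25/4, 193/6,  402/5 , 116,294, 562, 703, 794,  867] 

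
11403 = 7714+3689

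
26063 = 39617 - 13554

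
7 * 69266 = 484862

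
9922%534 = 310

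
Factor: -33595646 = - 2^1*7^1  *41^1*107^1*547^1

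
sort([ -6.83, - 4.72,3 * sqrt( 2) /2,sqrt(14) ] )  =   [ - 6.83, - 4.72,3*sqrt( 2)/2,sqrt(14 ) ] 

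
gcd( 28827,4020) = 3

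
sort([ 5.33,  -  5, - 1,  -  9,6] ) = [ - 9,  -  5 ,  -  1,  5.33, 6] 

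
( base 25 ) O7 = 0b1001011111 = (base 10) 607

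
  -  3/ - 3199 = 3/3199  =  0.00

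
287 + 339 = 626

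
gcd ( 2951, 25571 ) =13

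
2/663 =2/663 =0.00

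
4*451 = 1804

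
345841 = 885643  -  539802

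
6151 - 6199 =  - 48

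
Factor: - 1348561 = -1348561^1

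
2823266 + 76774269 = 79597535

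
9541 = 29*329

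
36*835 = 30060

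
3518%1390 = 738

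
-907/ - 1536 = 907/1536=0.59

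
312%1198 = 312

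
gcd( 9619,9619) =9619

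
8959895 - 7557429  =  1402466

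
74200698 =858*86481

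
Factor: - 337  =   - 337^1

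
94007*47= 4418329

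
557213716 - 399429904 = 157783812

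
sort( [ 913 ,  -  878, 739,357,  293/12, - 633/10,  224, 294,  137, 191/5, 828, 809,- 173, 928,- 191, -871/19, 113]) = [ - 878,-191,-173, - 633/10 , - 871/19, 293/12, 191/5,113,137, 224  ,  294,357,739, 809, 828, 913,928]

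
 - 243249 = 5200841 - 5444090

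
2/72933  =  2/72933 = 0.00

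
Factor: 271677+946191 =2^2 * 3^1*101489^1  =  1217868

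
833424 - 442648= 390776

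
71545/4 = 17886 + 1/4=17886.25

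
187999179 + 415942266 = 603941445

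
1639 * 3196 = 5238244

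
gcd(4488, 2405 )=1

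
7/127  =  7/127 = 0.06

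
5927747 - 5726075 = 201672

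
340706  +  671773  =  1012479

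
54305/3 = 18101 + 2/3 = 18101.67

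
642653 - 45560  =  597093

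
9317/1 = 9317= 9317.00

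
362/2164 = 181/1082 = 0.17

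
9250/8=4625/4 = 1156.25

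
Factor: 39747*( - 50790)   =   - 2018750130 = - 2^1*3^2*5^1*1693^1  *13249^1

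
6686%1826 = 1208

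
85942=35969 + 49973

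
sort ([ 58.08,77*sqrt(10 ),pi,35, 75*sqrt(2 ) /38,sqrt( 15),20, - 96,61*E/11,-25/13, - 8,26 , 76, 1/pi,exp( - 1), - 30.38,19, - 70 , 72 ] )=[ - 96, - 70, - 30.38,-8, - 25/13, 1/pi,exp(- 1),75*sqrt( 2 ) /38,  pi,sqrt( 15), 61*E/11,19 , 20,26 , 35,58.08,72,76, 77*sqrt(10 )]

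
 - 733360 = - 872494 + 139134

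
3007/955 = 3  +  142/955 = 3.15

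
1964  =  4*491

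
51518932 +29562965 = 81081897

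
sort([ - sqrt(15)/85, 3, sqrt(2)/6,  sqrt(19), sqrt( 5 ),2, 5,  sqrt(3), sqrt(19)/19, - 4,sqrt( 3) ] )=[ - 4,-sqrt (15)/85,sqrt(19)/19, sqrt( 2 )/6, sqrt( 3),sqrt(3),2, sqrt(5),3, sqrt( 19 ),5 ]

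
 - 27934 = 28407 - 56341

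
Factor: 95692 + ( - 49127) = 5^1 * 67^1*139^1 = 46565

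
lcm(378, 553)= 29862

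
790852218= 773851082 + 17001136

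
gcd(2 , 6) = 2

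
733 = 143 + 590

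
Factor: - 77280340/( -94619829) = 2^2*3^( - 1)*5^1*19^( - 1 ) *149^1*25933^1*1659997^( - 1 )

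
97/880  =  97/880 =0.11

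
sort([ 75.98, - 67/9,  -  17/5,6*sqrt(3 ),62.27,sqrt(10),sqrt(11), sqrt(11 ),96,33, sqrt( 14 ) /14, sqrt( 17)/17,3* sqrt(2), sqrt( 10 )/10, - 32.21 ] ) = [ - 32.21,-67/9, - 17/5,sqrt(17)/17,sqrt( 14 )/14,sqrt( 10)/10,sqrt( 10 ) , sqrt( 11 )  ,  sqrt( 11), 3*sqrt(2),6 * sqrt(3),33,62.27,75.98, 96 ] 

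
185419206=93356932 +92062274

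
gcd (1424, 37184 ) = 16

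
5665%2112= 1441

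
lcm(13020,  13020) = 13020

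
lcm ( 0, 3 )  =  0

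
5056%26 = 12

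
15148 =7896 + 7252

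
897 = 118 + 779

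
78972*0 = 0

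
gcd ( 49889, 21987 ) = 7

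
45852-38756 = 7096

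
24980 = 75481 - 50501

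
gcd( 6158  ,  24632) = 6158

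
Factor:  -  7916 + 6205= - 29^1*59^1 = - 1711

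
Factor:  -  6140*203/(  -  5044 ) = 5^1 * 7^1*  13^( - 1) * 29^1*97^( - 1 )*307^1 = 311605/1261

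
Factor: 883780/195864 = 220945/48966 = 2^( - 1) * 3^( - 1)*5^1*8161^( - 1)*44189^1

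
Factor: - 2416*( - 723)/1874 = 873384/937 = 2^3*3^1  *  151^1*241^1*937^(-1 )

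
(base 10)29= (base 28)11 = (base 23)16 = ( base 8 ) 35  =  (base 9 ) 32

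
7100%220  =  60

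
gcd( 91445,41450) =5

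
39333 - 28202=11131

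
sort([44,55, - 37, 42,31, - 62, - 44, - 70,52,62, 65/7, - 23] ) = [ - 70, - 62, - 44, - 37,-23,65/7,31,42, 44,  52, 55,  62] 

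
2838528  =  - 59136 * ( - 48 ) 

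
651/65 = 10 + 1/65 = 10.02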